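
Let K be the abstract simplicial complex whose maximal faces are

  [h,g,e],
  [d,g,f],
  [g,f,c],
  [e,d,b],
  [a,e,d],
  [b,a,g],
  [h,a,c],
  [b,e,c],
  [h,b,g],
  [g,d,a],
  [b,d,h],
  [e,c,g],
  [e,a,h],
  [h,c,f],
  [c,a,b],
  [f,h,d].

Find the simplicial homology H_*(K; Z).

H_0 ≅ Z,  H_1 ≅ Z^2,  H_2 ≅ Z.

We work with the vertex ordering a < b < c < d < e < f < g < h. The simplices of K, each written with vertices in increasing order, are:

  0-simplices (8): a, b, c, d, e, f, g, h
  1-simplices (24): ab, ac, ad, ae, ag, ah, bc, bd, be, bg, bh, ce, cf, cg, ch, de, df, dg, dh, eg, eh, fg, fh, gh
  2-simplices (16): abc, abg, ach, ade, adg, aeh, bce, bde, bdh, bgh, ceg, cfg, cfh, dfg, dfh, egh

Hence C_0 ≅ Z^8, C_1 ≅ Z^24, C_2 ≅ Z^16.

Boundary ∂_1: C_1 → C_0 maps an edge to its endpoints' difference, ∂[p,q] = q − p. For instance
  ∂df = f − d.
The resulting 8×24 matrix has rank 7, and its Smith normal form has invariant factors (1,1,1,1,1,1,1).

∂_2: C_2 → C_1 acts by ∂[p,q,r] = [q,r] − [p,r] + [p,q]. For instance
  ∂dfh = fh − dh + df,
  ∂dfg = fg − dg + df.
As a 24×16 matrix over Z this has rank 15, with invariant factors (1,1,1,1,1,1,1,1,1,1,1,1,1,1,1).

Now H_k = ker ∂_k / im ∂_{k+1}, so:

  H_0: rank C_0 − rank ∂_1 = 8 − 7 = 1, and the invariant factors of ∂_1 are all 1, so H_0 ≅ Z.
  H_1: rank ker ∂_1 − rank ∂_2 = (24 − 7) − 15 = 2, and the invariant factors of ∂_2 are all 1, so H_1 ≅ Z^2.
  H_2: rank ker ∂_2 − rank ∂_3 = (16 − 15) − 0 = 1, and there is no ∂_3, so H_2 ≅ Z.

(K is a triangulation of the torus T^2.)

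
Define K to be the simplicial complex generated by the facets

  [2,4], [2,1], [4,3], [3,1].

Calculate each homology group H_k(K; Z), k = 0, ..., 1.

H_0 = Z,  H_1 = Z.

Fix the vertex order 1 < 2 < 3 < 4 and write every simplex with vertices in increasing order. Then dim K = 1 and the simplices of K are:

  0-simplices (4): [1], [2], [3], [4]
  1-simplices (4): [1,2], [1,3], [2,4], [3,4]

giving chain groups C_0 ≅ Z^4, C_1 ≅ Z^4.

Boundary ∂_1: C_1 → C_0 is given by ∂[p,q] = [q] − [p]. For instance
  ∂[1,3] = [3] − [1].
The 4×4 boundary matrix has rank 3 and Smith normal form diag(1,1,1).

Now H_k = ker ∂_k / im ∂_{k+1}, so:

  H_0: rank C_0 − rank ∂_1 = 4 − 3 = 1, and the invariant factors of ∂_1 are all 1, so H_0 = Z.
  H_1: rank ker ∂_1 − rank ∂_2 = (4 − 3) − 0 = 1, and there is no ∂_2, so H_1 = Z.

As a check, the Euler characteristic is 4 − 4 = 0, which agrees with 1 − 1 = 0.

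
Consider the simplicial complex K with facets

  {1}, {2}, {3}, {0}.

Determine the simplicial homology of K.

We work with the vertex ordering 0 < 1 < 2 < 3. The simplices of K, each written with vertices in increasing order, are:

  0-simplices (4): [0], [1], [2], [3]

Hence C_0 ≅ Z^4.

From H_k ≅ ker(∂_k) / im(∂_{k+1}) we obtain:

  H_0: rank C_0 − rank ∂_1 = 4 − 0 = 4, and there is no ∂_1, so H_0 ≅ Z^4.

(K is a triangulation of a set of 4 points.)

H_0 = Z^4.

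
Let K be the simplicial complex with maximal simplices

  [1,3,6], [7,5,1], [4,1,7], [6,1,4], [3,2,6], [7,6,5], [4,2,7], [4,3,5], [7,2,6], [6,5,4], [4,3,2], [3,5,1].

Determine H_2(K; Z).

We work with the vertex ordering 1 < 2 < 3 < 4 < 5 < 6 < 7. The simplices of K, each written with vertices in increasing order, are:

  0-simplices (7): [1], [2], [3], [4], [5], [6], [7]
  1-simplices (18): [1,3], [1,4], [1,5], [1,6], [1,7], [2,3], [2,4], [2,6], [2,7], [3,4], [3,5], [3,6], [4,5], [4,6], [4,7], [5,6], [5,7], [6,7]
  2-simplices (12): [1,3,5], [1,3,6], [1,4,6], [1,4,7], [1,5,7], [2,3,4], [2,3,6], [2,4,7], [2,6,7], [3,4,5], [4,5,6], [5,6,7]

so the chain groups are C_0 ≅ Z^7, C_1 ≅ Z^18, C_2 ≅ Z^12.

Boundary ∂_1: C_1 → C_0 sends each edge [p,q] (with p < q) to q − p.
This gives a 7×18 integer matrix of rank 6; reducing to Smith normal form yields diagonal entries (1,1,1,1,1,1).

Boundary ∂_2: C_2 → C_1 sends each 2-simplex [p,q,r] to [q,r] − [p,r] + [p,q]. For instance
  ∂[3,4,5] = [4,5] − [3,5] + [3,4],
  ∂[2,3,6] = [3,6] − [2,6] + [2,3].
The 18×12 boundary matrix has rank 12 and Smith normal form diag(1,1,1,1,1,1,1,1,1,1,1,2).

Reading off H_k = ker ∂_k / im ∂_{k+1}:

  H_2: rank ker ∂_2 − rank ∂_3 = (12 − 12) − 0 = 0, and there is no ∂_3, so H_2 = 0.

H_2 = 0.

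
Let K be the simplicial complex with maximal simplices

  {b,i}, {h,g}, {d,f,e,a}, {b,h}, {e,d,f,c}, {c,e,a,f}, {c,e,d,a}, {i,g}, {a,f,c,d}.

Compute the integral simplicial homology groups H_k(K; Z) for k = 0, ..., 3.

Order the vertices as a < b < c < d < e < f < g < h < i. Listing each simplex with vertices in this order, K has dimension 3 with simplices:

  0-simplices (9): a, b, c, d, e, f, g, h, i
  1-simplices (14): ac, ad, ae, af, bh, bi, cd, ce, cf, de, df, ef, gh, gi
  2-simplices (10): acd, ace, acf, ade, adf, aef, cde, cdf, cef, def
  3-simplices (5): acde, acdf, acef, adef, cdef

Hence C_0 ≅ Z^9, C_1 ≅ Z^14, C_2 ≅ Z^10, C_3 ≅ Z^5.

Boundary ∂_1: C_1 → C_0 sends each edge [p,q] (with p < q) to q − p. For instance
  ∂de = e − d.
The 9×14 boundary matrix has rank 7 and Smith normal form diag(1,1,1,1,1,1,1).

Boundary ∂_2: C_2 → C_1 acts by ∂[p,q,r] = [q,r] − [p,r] + [p,q]. For instance
  ∂adf = df − af + ad,
  ∂acd = cd − ad + ac.
The 14×10 boundary matrix has rank 6 and Smith normal form diag(1,1,1,1,1,1).

∂_3: C_3 → C_2 sends each 3-simplex σ to the alternating sum Σ_i (−1)^i (σ with its i-th vertex removed). For instance
  ∂cdef = def − cef + cdf − cde,
  ∂adef = def − aef + adf − ade.
The resulting 10×5 matrix has rank 4, and its Smith normal form has invariant factors (1,1,1,1).

Now H_k = ker ∂_k / im ∂_{k+1}, so:

  H_0: rank C_0 − rank ∂_1 = 9 − 7 = 2, and the invariant factors of ∂_1 are all 1, so H_0 = Z^2.
  H_1: rank ker ∂_1 − rank ∂_2 = (14 − 7) − 6 = 1, and the invariant factors of ∂_2 are all 1, so H_1 = Z.
  H_2: rank ker ∂_2 − rank ∂_3 = (10 − 6) − 4 = 0, and the invariant factors of ∂_3 are all 1, so H_2 = 0.
  H_3: rank ker ∂_3 − rank ∂_4 = (5 − 4) − 0 = 1, and there is no ∂_4, so H_3 = Z.

H_0 ≅ Z^2,  H_1 ≅ Z,  H_2 = 0,  H_3 ≅ Z.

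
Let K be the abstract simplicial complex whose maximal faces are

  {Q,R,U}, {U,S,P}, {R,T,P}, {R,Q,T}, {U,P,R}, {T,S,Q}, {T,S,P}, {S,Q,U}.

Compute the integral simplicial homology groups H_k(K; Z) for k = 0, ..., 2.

H_0 ≅ Z,  H_1 = 0,  H_2 ≅ Z.

Fix the vertex order P < Q < R < S < T < U and write every simplex with vertices in increasing order. Then dim K = 2 and the simplices of K are:

  0-simplices (6): P, Q, R, S, T, U
  1-simplices (12): PR, PS, PT, PU, QR, QS, QT, QU, RT, RU, ST, SU
  2-simplices (8): PRT, PRU, PST, PSU, QRT, QRU, QST, QSU

Hence C_0 ≅ Z^6, C_1 ≅ Z^12, C_2 ≅ Z^8.

The boundary map ∂_1: C_1 → C_0 maps an edge to its endpoints' difference, ∂[p,q] = q − p. For instance
  ∂QU = U − Q.
As a 6×12 matrix over Z this has rank 5, with invariant factors (1,1,1,1,1).

∂_2: C_2 → C_1 sends each 2-simplex [p,q,r] to [q,r] − [p,r] + [p,q]. For instance
  ∂QST = ST − QT + QS,
  ∂QSU = SU − QU + QS.
The 12×8 boundary matrix has rank 7 and Smith normal form diag(1,1,1,1,1,1,1).

Reading off H_k = ker ∂_k / im ∂_{k+1}:

  H_0: rank C_0 − rank ∂_1 = 6 − 5 = 1, and the invariant factors of ∂_1 are all 1, so H_0 = Z.
  H_1: rank ker ∂_1 − rank ∂_2 = (12 − 5) − 7 = 0, and the invariant factors of ∂_2 are all 1, so H_1 = 0.
  H_2: rank ker ∂_2 − rank ∂_3 = (8 − 7) − 0 = 1, and there is no ∂_3, so H_2 = Z.

(K is a triangulation of the 2-sphere S^2.)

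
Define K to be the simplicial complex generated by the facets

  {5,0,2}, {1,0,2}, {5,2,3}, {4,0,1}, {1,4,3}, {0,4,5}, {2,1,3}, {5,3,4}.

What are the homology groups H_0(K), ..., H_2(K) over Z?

Order the vertices as 0 < 1 < 2 < 3 < 4 < 5. Listing each simplex with vertices in this order, K has dimension 2 with simplices:

  0-simplices (6): [0], [1], [2], [3], [4], [5]
  1-simplices (12): [0,1], [0,2], [0,4], [0,5], [1,2], [1,3], [1,4], [2,3], [2,5], [3,4], [3,5], [4,5]
  2-simplices (8): [0,1,2], [0,1,4], [0,2,5], [0,4,5], [1,2,3], [1,3,4], [2,3,5], [3,4,5]

Hence C_0 ≅ Z^6, C_1 ≅ Z^12, C_2 ≅ Z^8.

∂_1: C_1 → C_0 maps an edge to its endpoints' difference, ∂[p,q] = q − p. For instance
  ∂[1,3] = [3] − [1].
As a 6×12 matrix over Z this has rank 5, with invariant factors (1,1,1,1,1).

The boundary map ∂_2: C_2 → C_1 maps a triangle to the signed sum of its edges. For instance
  ∂[0,4,5] = [4,5] − [0,5] + [0,4],
  ∂[0,1,2] = [1,2] − [0,2] + [0,1].
The resulting 12×8 matrix has rank 7, and its Smith normal form has invariant factors (1,1,1,1,1,1,1).

From H_k ≅ ker(∂_k) / im(∂_{k+1}) we obtain:

  H_0: rank C_0 − rank ∂_1 = 6 − 5 = 1, and the invariant factors of ∂_1 are all 1, so H_0 ≅ Z.
  H_1: rank ker ∂_1 − rank ∂_2 = (12 − 5) − 7 = 0, and the invariant factors of ∂_2 are all 1, so H_1 ≅ 0.
  H_2: rank ker ∂_2 − rank ∂_3 = (8 − 7) − 0 = 1, and there is no ∂_3, so H_2 ≅ Z.

As a check, the Euler characteristic is 6 − 12 + 8 = 2, which agrees with 1 − 0 + 1 = 2.
(K is a triangulation of the 2-sphere S^2.)

H_0 = Z,  H_1 = 0,  H_2 = Z.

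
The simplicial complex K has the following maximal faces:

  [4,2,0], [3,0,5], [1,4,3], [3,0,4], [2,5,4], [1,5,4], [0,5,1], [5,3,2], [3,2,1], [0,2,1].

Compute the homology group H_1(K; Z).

Order the vertices as 0 < 1 < 2 < 3 < 4 < 5. Listing each simplex with vertices in this order, K has dimension 2 with simplices:

  0-simplices (6): [0], [1], [2], [3], [4], [5]
  1-simplices (15): [0,1], [0,2], [0,3], [0,4], [0,5], [1,2], [1,3], [1,4], [1,5], [2,3], [2,4], [2,5], [3,4], [3,5], [4,5]
  2-simplices (10): [0,1,2], [0,1,5], [0,2,4], [0,3,4], [0,3,5], [1,2,3], [1,3,4], [1,4,5], [2,3,5], [2,4,5]

giving chain groups C_0 ≅ Z^6, C_1 ≅ Z^15, C_2 ≅ Z^10.

Boundary ∂_1: C_1 → C_0 maps an edge to its endpoints' difference, ∂[p,q] = q − p. For instance
  ∂[1,2] = [2] − [1].
The resulting 6×15 matrix has rank 5, and its Smith normal form has invariant factors (1,1,1,1,1).

∂_2: C_2 → C_1 acts by ∂[p,q,r] = [q,r] − [p,r] + [p,q]. For instance
  ∂[1,2,3] = [2,3] − [1,3] + [1,2],
  ∂[1,3,4] = [3,4] − [1,4] + [1,3].
The 15×10 boundary matrix has rank 10 and Smith normal form diag(1,1,1,1,1,1,1,1,1,2).

From H_k ≅ ker(∂_k) / im(∂_{k+1}) we obtain:

  H_1: rank ker ∂_1 − rank ∂_2 = (15 − 5) − 10 = 0, and ∂_2 has invariant factor 2 > 1, so H_1 ≅ Z/2.

H_1 = Z/2.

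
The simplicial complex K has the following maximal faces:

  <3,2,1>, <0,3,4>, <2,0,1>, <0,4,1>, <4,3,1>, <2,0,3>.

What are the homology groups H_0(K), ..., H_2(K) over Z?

Order the vertices as 0 < 1 < 2 < 3 < 4. Listing each simplex with vertices in this order, K has dimension 2 with simplices:

  0-simplices (5): [0], [1], [2], [3], [4]
  1-simplices (9): [0,1], [0,2], [0,3], [0,4], [1,2], [1,3], [1,4], [2,3], [3,4]
  2-simplices (6): [0,1,2], [0,1,4], [0,2,3], [0,3,4], [1,2,3], [1,3,4]

so the chain groups are C_0 ≅ Z^5, C_1 ≅ Z^9, C_2 ≅ Z^6.

Boundary ∂_1: C_1 → C_0 maps an edge to its endpoints' difference, ∂[p,q] = q − p.
The resulting 5×9 matrix has rank 4, and its Smith normal form has invariant factors (1,1,1,1).

∂_2: C_2 → C_1 maps a triangle to the signed sum of its edges. For instance
  ∂[0,1,2] = [1,2] − [0,2] + [0,1],
  ∂[0,3,4] = [3,4] − [0,4] + [0,3].
The resulting 9×6 matrix has rank 5, and its Smith normal form has invariant factors (1,1,1,1,1).

From H_k ≅ ker(∂_k) / im(∂_{k+1}) we obtain:

  H_0: rank C_0 − rank ∂_1 = 5 − 4 = 1, and the invariant factors of ∂_1 are all 1, so H_0 ≅ Z.
  H_1: rank ker ∂_1 − rank ∂_2 = (9 − 4) − 5 = 0, and the invariant factors of ∂_2 are all 1, so H_1 ≅ 0.
  H_2: rank ker ∂_2 − rank ∂_3 = (6 − 5) − 0 = 1, and there is no ∂_3, so H_2 ≅ Z.

(K is a triangulation of the 2-sphere S^2.)

H_0 ≅ Z,  H_1 = 0,  H_2 ≅ Z.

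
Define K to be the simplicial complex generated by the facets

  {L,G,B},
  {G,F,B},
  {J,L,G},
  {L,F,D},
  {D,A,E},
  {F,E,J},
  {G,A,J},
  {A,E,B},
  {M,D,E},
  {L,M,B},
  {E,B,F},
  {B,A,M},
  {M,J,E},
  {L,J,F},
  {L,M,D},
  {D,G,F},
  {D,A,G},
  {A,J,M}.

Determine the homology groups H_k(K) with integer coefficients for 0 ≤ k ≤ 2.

H_0 ≅ Z,  H_1 ≅ Z ⊕ Z/2,  H_2 = 0.

Order the vertices as A < B < D < E < F < G < J < L < M. Listing each simplex with vertices in this order, K has dimension 2 with simplices:

  0-simplices (9): A, B, D, E, F, G, J, L, M
  1-simplices (27): AB, AD, AE, AG, AJ, AM, BE, BF, BG, BL, BM, DE, DF, DG, DL, DM, EF, EJ, EM, FG, FJ, FL, GJ, GL, JL, JM, LM
  2-simplices (18): ABE, ABM, ADE, ADG, AGJ, AJM, BEF, BFG, BGL, BLM, DEM, DFG, DFL, DLM, EFJ, EJM, FJL, GJL

so the chain groups are C_0 ≅ Z^9, C_1 ≅ Z^27, C_2 ≅ Z^18.

Boundary ∂_1: C_1 → C_0 is given by ∂[p,q] = [q] − [p].
As a 9×27 matrix over Z this has rank 8, with invariant factors (1,1,1,1,1,1,1,1).

Boundary ∂_2: C_2 → C_1 sends each 2-simplex [p,q,r] to [q,r] − [p,r] + [p,q]. For instance
  ∂DLM = LM − DM + DL,
  ∂FJL = JL − FL + FJ.
As a 27×18 matrix over Z this has rank 18, with invariant factors (1,1,1,1,1,1,1,1,1,1,1,1,1,1,1,1,1,2).

From H_k ≅ ker(∂_k) / im(∂_{k+1}) we obtain:

  H_0: rank C_0 − rank ∂_1 = 9 − 8 = 1, and the invariant factors of ∂_1 are all 1, so H_0 = Z.
  H_1: rank ker ∂_1 − rank ∂_2 = (27 − 8) − 18 = 1, and ∂_2 has invariant factor 2 > 1, so H_1 = Z ⊕ Z/2.
  H_2: rank ker ∂_2 − rank ∂_3 = (18 − 18) − 0 = 0, and there is no ∂_3, so H_2 = 0.

As a check, the Euler characteristic is 9 − 27 + 18 = 0, which agrees with 1 − 1 + 0 = 0.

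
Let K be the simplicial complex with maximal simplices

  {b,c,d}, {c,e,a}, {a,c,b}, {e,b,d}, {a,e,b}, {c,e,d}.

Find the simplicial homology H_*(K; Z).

K has 5 vertices, 9 edges, 6 triangles.
rank ∂_0 = 0, rank ∂_1 = 4 ⇒ b_0 = 5 − 0 − 4 = 1; all invariant factors of ∂_1 are 1 so no torsion. So H_0 ≅ Z.
rank ∂_1 = 4, rank ∂_2 = 5 ⇒ b_1 = 9 − 4 − 5 = 0; all invariant factors of ∂_2 are 1 so no torsion. So H_1 ≅ 0.
rank ∂_2 = 5, rank ∂_3 = 0 ⇒ b_2 = 6 − 5 − 0 = 1. So H_2 ≅ Z.

H_0 ≅ Z,  H_1 = 0,  H_2 ≅ Z.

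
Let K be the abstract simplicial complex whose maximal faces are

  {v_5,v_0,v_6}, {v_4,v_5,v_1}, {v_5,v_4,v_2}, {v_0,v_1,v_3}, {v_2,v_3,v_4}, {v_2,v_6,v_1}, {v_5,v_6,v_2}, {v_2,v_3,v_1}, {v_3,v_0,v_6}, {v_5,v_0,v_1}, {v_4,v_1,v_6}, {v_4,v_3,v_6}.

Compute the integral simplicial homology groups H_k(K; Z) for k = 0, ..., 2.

We work with the vertex ordering v_0 < v_1 < v_2 < v_3 < v_4 < v_5 < v_6. The simplices of K, each written with vertices in increasing order, are:

  0-simplices (7): [v_0], [v_1], [v_2], [v_3], [v_4], [v_5], [v_6]
  1-simplices (18): (18 of them)
  2-simplices (12): (12 of them)

so the chain groups are C_0 ≅ Z^7, C_1 ≅ Z^18, C_2 ≅ Z^12.

Boundary ∂_1: C_1 → C_0 is given by ∂[p,q] = [q] − [p].
As a 7×18 matrix over Z this has rank 6, with invariant factors (1,1,1,1,1,1).

Boundary ∂_2: C_2 → C_1 sends each 2-simplex [p,q,r] to [q,r] − [p,r] + [p,q]. For instance
  ∂[v_0,v_1,v_5] = [v_1,v_5] − [v_0,v_5] + [v_0,v_1],
  ∂[v_0,v_3,v_6] = [v_3,v_6] − [v_0,v_6] + [v_0,v_3].
As a 18×12 matrix over Z this has rank 12, with invariant factors (1,1,1,1,1,1,1,1,1,1,1,2).

Reading off H_k = ker ∂_k / im ∂_{k+1}:

  H_0: rank C_0 − rank ∂_1 = 7 − 6 = 1, and the invariant factors of ∂_1 are all 1, so H_0 = Z.
  H_1: rank ker ∂_1 − rank ∂_2 = (18 − 6) − 12 = 0, and ∂_2 has invariant factor 2 > 1, so H_1 = Z/2.
  H_2: rank ker ∂_2 − rank ∂_3 = (12 − 12) − 0 = 0, and there is no ∂_3, so H_2 = 0.

As a check, the Euler characteristic is 7 − 18 + 12 = 1, which agrees with 1 − 0 + 0 = 1.

H_0 ≅ Z,  H_1 ≅ Z/2,  H_2 = 0.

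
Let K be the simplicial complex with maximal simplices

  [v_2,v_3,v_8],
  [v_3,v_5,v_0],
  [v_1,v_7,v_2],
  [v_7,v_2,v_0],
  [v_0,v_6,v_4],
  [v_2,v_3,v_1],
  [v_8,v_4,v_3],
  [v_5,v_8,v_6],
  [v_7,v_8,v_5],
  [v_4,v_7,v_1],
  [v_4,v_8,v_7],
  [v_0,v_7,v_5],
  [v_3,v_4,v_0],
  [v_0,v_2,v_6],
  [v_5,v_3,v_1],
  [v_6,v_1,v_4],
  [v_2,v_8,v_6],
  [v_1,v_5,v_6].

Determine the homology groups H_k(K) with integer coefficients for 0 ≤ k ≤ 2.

H_0 = Z,  H_1 = Z^2,  H_2 = Z.

Order the vertices as v_0 < v_1 < v_2 < v_3 < v_4 < v_5 < v_6 < v_7 < v_8. Listing each simplex with vertices in this order, K has dimension 2 with simplices:

  0-simplices (9): [v_0], [v_1], [v_2], [v_3], [v_4], [v_5], [v_6], [v_7], [v_8]
  1-simplices (27): (27 of them)
  2-simplices (18): (18 of them)

so the chain groups are C_0 ≅ Z^9, C_1 ≅ Z^27, C_2 ≅ Z^18.

Boundary ∂_1: C_1 → C_0 is given by ∂[p,q] = [q] − [p].
The 9×27 boundary matrix has rank 8 and Smith normal form diag(1,1,1,1,1,1,1,1).

The boundary map ∂_2: C_2 → C_1 acts by ∂[p,q,r] = [q,r] − [p,r] + [p,q]. For instance
  ∂[v_2,v_6,v_8] = [v_6,v_8] − [v_2,v_8] + [v_2,v_6],
  ∂[v_0,v_2,v_6] = [v_2,v_6] − [v_0,v_6] + [v_0,v_2].
The 27×18 boundary matrix has rank 17 and Smith normal form diag(1,1,1,1,1,1,1,1,1,1,1,1,1,1,1,1,1).

Reading off H_k = ker ∂_k / im ∂_{k+1}:

  H_0: rank C_0 − rank ∂_1 = 9 − 8 = 1, and the invariant factors of ∂_1 are all 1, so H_0 ≅ Z.
  H_1: rank ker ∂_1 − rank ∂_2 = (27 − 8) − 17 = 2, and the invariant factors of ∂_2 are all 1, so H_1 ≅ Z^2.
  H_2: rank ker ∂_2 − rank ∂_3 = (18 − 17) − 0 = 1, and there is no ∂_3, so H_2 ≅ Z.

(K is a triangulation of the torus T^2.)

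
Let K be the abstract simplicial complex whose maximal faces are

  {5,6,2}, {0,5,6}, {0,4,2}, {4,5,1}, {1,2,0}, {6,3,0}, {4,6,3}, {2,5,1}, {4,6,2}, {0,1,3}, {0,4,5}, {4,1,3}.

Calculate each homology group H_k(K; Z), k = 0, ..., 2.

H_0 = Z,  H_1 = Z/2,  H_2 = 0.

K has 7 vertices, 18 edges, 12 triangles.
rank ∂_0 = 0, rank ∂_1 = 6 ⇒ b_0 = 7 − 0 − 6 = 1; all invariant factors of ∂_1 are 1 so no torsion. So H_0 = Z.
rank ∂_1 = 6, rank ∂_2 = 12 ⇒ b_1 = 18 − 6 − 12 = 0; ∂_2 has invariant factor(s) [2] giving torsion. So H_1 = Z/2.
rank ∂_2 = 12, rank ∂_3 = 0 ⇒ b_2 = 12 − 12 − 0 = 0. So H_2 = 0.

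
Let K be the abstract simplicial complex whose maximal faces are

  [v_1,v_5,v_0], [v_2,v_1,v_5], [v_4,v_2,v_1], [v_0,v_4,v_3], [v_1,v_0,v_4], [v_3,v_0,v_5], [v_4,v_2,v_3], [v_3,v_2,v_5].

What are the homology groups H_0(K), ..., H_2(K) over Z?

We work with the vertex ordering v_0 < v_1 < v_2 < v_3 < v_4 < v_5. The simplices of K, each written with vertices in increasing order, are:

  0-simplices (6): [v_0], [v_1], [v_2], [v_3], [v_4], [v_5]
  1-simplices (12): [v_0,v_1], [v_0,v_3], [v_0,v_4], [v_0,v_5], [v_1,v_2], [v_1,v_4], [v_1,v_5], [v_2,v_3], [v_2,v_4], [v_2,v_5], [v_3,v_4], [v_3,v_5]
  2-simplices (8): [v_0,v_1,v_4], [v_0,v_1,v_5], [v_0,v_3,v_4], [v_0,v_3,v_5], [v_1,v_2,v_4], [v_1,v_2,v_5], [v_2,v_3,v_4], [v_2,v_3,v_5]

giving chain groups C_0 ≅ Z^6, C_1 ≅ Z^12, C_2 ≅ Z^8.

Boundary ∂_1: C_1 → C_0 sends each edge [p,q] (with p < q) to q − p.
The resulting 6×12 matrix has rank 5, and its Smith normal form has invariant factors (1,1,1,1,1).

∂_2: C_2 → C_1 sends each 2-simplex [p,q,r] to [q,r] − [p,r] + [p,q]. For instance
  ∂[v_0,v_3,v_4] = [v_3,v_4] − [v_0,v_4] + [v_0,v_3],
  ∂[v_2,v_3,v_4] = [v_3,v_4] − [v_2,v_4] + [v_2,v_3].
As a 12×8 matrix over Z this has rank 7, with invariant factors (1,1,1,1,1,1,1).

Now H_k = ker ∂_k / im ∂_{k+1}, so:

  H_0: rank C_0 − rank ∂_1 = 6 − 5 = 1, and the invariant factors of ∂_1 are all 1, so H_0 ≅ Z.
  H_1: rank ker ∂_1 − rank ∂_2 = (12 − 5) − 7 = 0, and the invariant factors of ∂_2 are all 1, so H_1 ≅ 0.
  H_2: rank ker ∂_2 − rank ∂_3 = (8 − 7) − 0 = 1, and there is no ∂_3, so H_2 ≅ Z.

As a check, the Euler characteristic is 6 − 12 + 8 = 2, which agrees with 1 − 0 + 1 = 2.
(K is a triangulation of the 2-sphere S^2.)

H_0 ≅ Z,  H_1 = 0,  H_2 ≅ Z.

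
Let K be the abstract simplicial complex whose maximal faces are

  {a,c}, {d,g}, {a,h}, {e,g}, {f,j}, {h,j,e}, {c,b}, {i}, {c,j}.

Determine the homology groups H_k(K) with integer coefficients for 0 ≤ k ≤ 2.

Take the total order a < b < c < d < e < f < g < h < i < j on the vertex set. Then K (dimension 2) consists of the simplices:

  0-simplices (10): a, b, c, d, e, f, g, h, i, j
  1-simplices (10): ac, ah, bc, cj, dg, eg, eh, ej, fj, hj
  2-simplices (1): ehj

so the chain groups are C_0 ≅ Z^10, C_1 ≅ Z^10, C_2 ≅ Z^1.

∂_1: C_1 → C_0 sends each edge [p,q] (with p < q) to q − p. For instance
  ∂fj = j − f.
This gives a 10×10 integer matrix of rank 8; reducing to Smith normal form yields diagonal entries (1,1,1,1,1,1,1,1).

Boundary ∂_2: C_2 → C_1 acts by ∂[p,q,r] = [q,r] − [p,r] + [p,q]. For instance
  ∂ehj = hj − ej + eh.
As a 10×1 matrix over Z this has rank 1, with invariant factors (1).

Now H_k = ker ∂_k / im ∂_{k+1}, so:

  H_0: rank C_0 − rank ∂_1 = 10 − 8 = 2, and the invariant factors of ∂_1 are all 1, so H_0 = Z^2.
  H_1: rank ker ∂_1 − rank ∂_2 = (10 − 8) − 1 = 1, and the invariant factors of ∂_2 are all 1, so H_1 = Z.
  H_2: rank ker ∂_2 − rank ∂_3 = (1 − 1) − 0 = 0, and there is no ∂_3, so H_2 = 0.

H_0 ≅ Z^2,  H_1 ≅ Z,  H_2 = 0.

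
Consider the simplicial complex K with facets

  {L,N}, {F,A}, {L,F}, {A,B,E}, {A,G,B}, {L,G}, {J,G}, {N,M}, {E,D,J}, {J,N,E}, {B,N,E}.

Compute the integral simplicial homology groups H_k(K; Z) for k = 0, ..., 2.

Take the total order A < B < D < E < F < G < J < L < M < N on the vertex set. Then K (dimension 2) consists of the simplices:

  0-simplices (10): A, B, D, E, F, G, J, L, M, N
  1-simplices (17): AB, AE, AF, AG, BE, BG, BN, DE, DJ, EJ, EN, FL, GJ, GL, JN, LN, MN
  2-simplices (5): ABE, ABG, BEN, DEJ, EJN

Hence C_0 ≅ Z^10, C_1 ≅ Z^17, C_2 ≅ Z^5.

The boundary map ∂_1: C_1 → C_0 is given by ∂[p,q] = [q] − [p].
This gives a 10×17 integer matrix of rank 9; reducing to Smith normal form yields diagonal entries (1,1,1,1,1,1,1,1,1).

∂_2: C_2 → C_1 maps a triangle to the signed sum of its edges. For instance
  ∂BEN = EN − BN + BE,
  ∂EJN = JN − EN + EJ.
As a 17×5 matrix over Z this has rank 5, with invariant factors (1,1,1,1,1).

Now H_k = ker ∂_k / im ∂_{k+1}, so:

  H_0: rank C_0 − rank ∂_1 = 10 − 9 = 1, and the invariant factors of ∂_1 are all 1, so H_0 ≅ Z.
  H_1: rank ker ∂_1 − rank ∂_2 = (17 − 9) − 5 = 3, and the invariant factors of ∂_2 are all 1, so H_1 ≅ Z^3.
  H_2: rank ker ∂_2 − rank ∂_3 = (5 − 5) − 0 = 0, and there is no ∂_3, so H_2 ≅ 0.

As a check, the Euler characteristic is 10 − 17 + 5 = -2, which agrees with 1 − 3 + 0 = -2.

H_0 = Z,  H_1 = Z^3,  H_2 = 0.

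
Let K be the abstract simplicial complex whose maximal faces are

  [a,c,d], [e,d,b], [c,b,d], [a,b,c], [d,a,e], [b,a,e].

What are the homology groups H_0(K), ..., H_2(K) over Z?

H_0 = Z,  H_1 = 0,  H_2 = Z.

Fix the vertex order a < b < c < d < e and write every simplex with vertices in increasing order. Then dim K = 2 and the simplices of K are:

  0-simplices (5): a, b, c, d, e
  1-simplices (9): ab, ac, ad, ae, bc, bd, be, cd, de
  2-simplices (6): abc, abe, acd, ade, bcd, bde

giving chain groups C_0 ≅ Z^5, C_1 ≅ Z^9, C_2 ≅ Z^6.

Boundary ∂_1: C_1 → C_0 sends each edge [p,q] (with p < q) to q − p. For instance
  ∂ae = e − a.
The 5×9 boundary matrix has rank 4 and Smith normal form diag(1,1,1,1).

∂_2: C_2 → C_1 acts by ∂[p,q,r] = [q,r] − [p,r] + [p,q]. For instance
  ∂acd = cd − ad + ac,
  ∂bde = de − be + bd.
The 9×6 boundary matrix has rank 5 and Smith normal form diag(1,1,1,1,1).

Reading off H_k = ker ∂_k / im ∂_{k+1}:

  H_0: rank C_0 − rank ∂_1 = 5 − 4 = 1, and the invariant factors of ∂_1 are all 1, so H_0 = Z.
  H_1: rank ker ∂_1 − rank ∂_2 = (9 − 4) − 5 = 0, and the invariant factors of ∂_2 are all 1, so H_1 = 0.
  H_2: rank ker ∂_2 − rank ∂_3 = (6 − 5) − 0 = 1, and there is no ∂_3, so H_2 = Z.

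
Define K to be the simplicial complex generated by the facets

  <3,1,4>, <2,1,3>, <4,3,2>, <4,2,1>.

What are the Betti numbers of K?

K has 4 vertices, 6 edges, 4 triangles.
rank ∂_0 = 0, rank ∂_1 = 3 ⇒ b_0 = 4 − 0 − 3 = 1; all invariant factors of ∂_1 are 1 so no torsion. So H_0 = Z.
rank ∂_1 = 3, rank ∂_2 = 3 ⇒ b_1 = 6 − 3 − 3 = 0; all invariant factors of ∂_2 are 1 so no torsion. So H_1 = 0.
rank ∂_2 = 3, rank ∂_3 = 0 ⇒ b_2 = 4 − 3 − 0 = 1. So H_2 = Z.

b_0 = 1, b_1 = 0, b_2 = 1.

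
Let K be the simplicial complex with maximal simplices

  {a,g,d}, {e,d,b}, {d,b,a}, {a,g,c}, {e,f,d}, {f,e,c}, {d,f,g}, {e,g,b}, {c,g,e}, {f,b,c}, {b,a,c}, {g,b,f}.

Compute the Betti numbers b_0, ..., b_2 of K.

Fix the vertex order a < b < c < d < e < f < g and write every simplex with vertices in increasing order. Then dim K = 2 and the simplices of K are:

  0-simplices (7): a, b, c, d, e, f, g
  1-simplices (18): ab, ac, ad, ag, bc, bd, be, bf, bg, ce, cf, cg, de, df, dg, ef, eg, fg
  2-simplices (12): abc, abd, acg, adg, bcf, bde, beg, bfg, cef, ceg, def, dfg

so the chain groups are C_0 ≅ Z^7, C_1 ≅ Z^18, C_2 ≅ Z^12.

Boundary ∂_1: C_1 → C_0 maps an edge to its endpoints' difference, ∂[p,q] = q − p.
The resulting 7×18 matrix has rank 6, and its Smith normal form has invariant factors (1,1,1,1,1,1).

Boundary ∂_2: C_2 → C_1 sends each 2-simplex [p,q,r] to [q,r] − [p,r] + [p,q]. For instance
  ∂bcf = cf − bf + bc,
  ∂bfg = fg − bg + bf.
The resulting 18×12 matrix has rank 12, and its Smith normal form has invariant factors (1,1,1,1,1,1,1,1,1,1,1,2).

From H_k ≅ ker(∂_k) / im(∂_{k+1}) we obtain:

  H_0: rank C_0 − rank ∂_1 = 7 − 6 = 1, and the invariant factors of ∂_1 are all 1, so H_0 ≅ Z.
  H_1: rank ker ∂_1 − rank ∂_2 = (18 − 6) − 12 = 0, and ∂_2 has invariant factor 2 > 1, so H_1 ≅ Z/2.
  H_2: rank ker ∂_2 − rank ∂_3 = (12 − 12) − 0 = 0, and there is no ∂_3, so H_2 ≅ 0.

Hence the Betti numbers are b_0 = 1, b_1 = 0, b_2 = 0.

b_0 = 1, b_1 = 0, b_2 = 0.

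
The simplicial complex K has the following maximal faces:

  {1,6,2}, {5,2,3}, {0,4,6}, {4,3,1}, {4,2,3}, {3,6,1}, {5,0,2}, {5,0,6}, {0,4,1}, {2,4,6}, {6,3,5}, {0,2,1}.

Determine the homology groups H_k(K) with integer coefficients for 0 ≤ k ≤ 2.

H_0 = Z,  H_1 = Z_2,  H_2 = 0.

Take the total order 0 < 1 < 2 < 3 < 4 < 5 < 6 on the vertex set. Then K (dimension 2) consists of the simplices:

  0-simplices (7): [0], [1], [2], [3], [4], [5], [6]
  1-simplices (18): [0,1], [0,2], [0,4], [0,5], [0,6], [1,2], [1,3], [1,4], [1,6], [2,3], [2,4], [2,5], [2,6], [3,4], [3,5], [3,6], [4,6], [5,6]
  2-simplices (12): [0,1,2], [0,1,4], [0,2,5], [0,4,6], [0,5,6], [1,2,6], [1,3,4], [1,3,6], [2,3,4], [2,3,5], [2,4,6], [3,5,6]

Hence C_0 ≅ Z^7, C_1 ≅ Z^18, C_2 ≅ Z^12.

∂_1: C_1 → C_0 sends each edge [p,q] (with p < q) to q − p. For instance
  ∂[1,6] = [6] − [1].
The 7×18 boundary matrix has rank 6 and Smith normal form diag(1,1,1,1,1,1).

Boundary ∂_2: C_2 → C_1 acts by ∂[p,q,r] = [q,r] − [p,r] + [p,q]. For instance
  ∂[0,1,2] = [1,2] − [0,2] + [0,1],
  ∂[0,5,6] = [5,6] − [0,6] + [0,5].
The 18×12 boundary matrix has rank 12 and Smith normal form diag(1,1,1,1,1,1,1,1,1,1,1,2).

Computing H_k = (kernel of ∂_k) / (image of ∂_{k+1}):

  H_0: rank C_0 − rank ∂_1 = 7 − 6 = 1, and the invariant factors of ∂_1 are all 1, so H_0 ≅ Z.
  H_1: rank ker ∂_1 − rank ∂_2 = (18 − 6) − 12 = 0, and ∂_2 has invariant factor 2 > 1, so H_1 ≅ Z_2.
  H_2: rank ker ∂_2 − rank ∂_3 = (12 − 12) − 0 = 0, and there is no ∂_3, so H_2 ≅ 0.

As a check, the Euler characteristic is 7 − 18 + 12 = 1, which agrees with 1 − 0 + 0 = 1.
(K is a triangulation of the real projective plane RP^2.)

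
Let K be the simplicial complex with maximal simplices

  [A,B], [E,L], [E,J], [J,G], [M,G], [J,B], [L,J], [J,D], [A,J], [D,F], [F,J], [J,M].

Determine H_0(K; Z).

H_0 = Z.

Order the vertices as A < B < D < E < F < G < J < L < M. Listing each simplex with vertices in this order, K has dimension 1 with simplices:

  0-simplices (9): A, B, D, E, F, G, J, L, M
  1-simplices (12): AB, AJ, BJ, DF, DJ, EJ, EL, FJ, GJ, GM, JL, JM

giving chain groups C_0 ≅ Z^9, C_1 ≅ Z^12.

Boundary ∂_1: C_1 → C_0 sends each edge [p,q] (with p < q) to q − p. For instance
  ∂JM = M − J.
The 9×12 boundary matrix has rank 8 and Smith normal form diag(1,1,1,1,1,1,1,1).

From H_k ≅ ker(∂_k) / im(∂_{k+1}) we obtain:

  H_0: rank C_0 − rank ∂_1 = 9 − 8 = 1, and the invariant factors of ∂_1 are all 1, so H_0 = Z.

(K is a triangulation of a wedge of 4 circles.)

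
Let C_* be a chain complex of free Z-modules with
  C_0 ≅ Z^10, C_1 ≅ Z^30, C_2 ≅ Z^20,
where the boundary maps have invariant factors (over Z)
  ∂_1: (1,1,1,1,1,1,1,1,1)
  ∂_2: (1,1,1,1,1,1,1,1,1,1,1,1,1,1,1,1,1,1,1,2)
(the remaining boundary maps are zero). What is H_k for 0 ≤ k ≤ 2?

H_0 ≅ Z,  H_1 ≅ Z ⊕ Z/2Z,  H_2 = 0.

H_0: b_0 = 10 − 0 − 9 = 1; torsion from ∂_1 factors > 1: none. So H_0 ≅ Z.
H_1: b_1 = 30 − 9 − 20 = 1; torsion from ∂_2 factors > 1: [2]. So H_1 ≅ Z ⊕ Z/2Z.
H_2: b_2 = 20 − 20 − 0 = 0; torsion from ∂_3 factors > 1: none. So H_2 ≅ 0.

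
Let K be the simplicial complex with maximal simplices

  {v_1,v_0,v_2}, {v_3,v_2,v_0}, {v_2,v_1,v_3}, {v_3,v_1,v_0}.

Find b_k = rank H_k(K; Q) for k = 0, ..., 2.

Take the total order v_0 < v_1 < v_2 < v_3 on the vertex set. Then K (dimension 2) consists of the simplices:

  0-simplices (4): [v_0], [v_1], [v_2], [v_3]
  1-simplices (6): [v_0,v_1], [v_0,v_2], [v_0,v_3], [v_1,v_2], [v_1,v_3], [v_2,v_3]
  2-simplices (4): [v_0,v_1,v_2], [v_0,v_1,v_3], [v_0,v_2,v_3], [v_1,v_2,v_3]

so the chain groups are C_0 ≅ Z^4, C_1 ≅ Z^6, C_2 ≅ Z^4.

The boundary map ∂_1: C_1 → C_0 is given by ∂[p,q] = [q] − [p]. For instance
  ∂[v_2,v_3] = [v_3] − [v_2].
As a 4×6 matrix over Z this has rank 3, with invariant factors (1,1,1).

Boundary ∂_2: C_2 → C_1 acts by ∂[p,q,r] = [q,r] − [p,r] + [p,q]. For instance
  ∂[v_0,v_1,v_3] = [v_1,v_3] − [v_0,v_3] + [v_0,v_1],
  ∂[v_0,v_2,v_3] = [v_2,v_3] − [v_0,v_3] + [v_0,v_2].
The resulting 6×4 matrix has rank 3, and its Smith normal form has invariant factors (1,1,1).

From H_k ≅ ker(∂_k) / im(∂_{k+1}) we obtain:

  H_0: rank C_0 − rank ∂_1 = 4 − 3 = 1, and the invariant factors of ∂_1 are all 1, so H_0 = Z.
  H_1: rank ker ∂_1 − rank ∂_2 = (6 − 3) − 3 = 0, and the invariant factors of ∂_2 are all 1, so H_1 = 0.
  H_2: rank ker ∂_2 − rank ∂_3 = (4 − 3) − 0 = 1, and there is no ∂_3, so H_2 = Z.

Hence the Betti numbers are b_0 = 1, b_1 = 0, b_2 = 1.

b_0 = 1, b_1 = 0, b_2 = 1.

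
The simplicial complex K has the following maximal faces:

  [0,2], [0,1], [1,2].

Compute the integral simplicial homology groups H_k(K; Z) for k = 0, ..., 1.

Order the vertices as 0 < 1 < 2. Listing each simplex with vertices in this order, K has dimension 1 with simplices:

  0-simplices (3): [0], [1], [2]
  1-simplices (3): [0,1], [0,2], [1,2]

Hence C_0 ≅ Z^3, C_1 ≅ Z^3.

Boundary ∂_1: C_1 → C_0 is given by ∂[p,q] = [q] − [p]. For instance
  ∂[0,1] = [1] − [0].
As a 3×3 matrix over Z this has rank 2, with invariant factors (1,1).

From H_k ≅ ker(∂_k) / im(∂_{k+1}) we obtain:

  H_0: rank C_0 − rank ∂_1 = 3 − 2 = 1, and the invariant factors of ∂_1 are all 1, so H_0 = Z.
  H_1: rank ker ∂_1 − rank ∂_2 = (3 − 2) − 0 = 1, and there is no ∂_2, so H_1 = Z.

As a check, the Euler characteristic is 3 − 3 = 0, which agrees with 1 − 1 = 0.
(K is a triangulation of the circle S^1.)

H_0 = Z,  H_1 = Z.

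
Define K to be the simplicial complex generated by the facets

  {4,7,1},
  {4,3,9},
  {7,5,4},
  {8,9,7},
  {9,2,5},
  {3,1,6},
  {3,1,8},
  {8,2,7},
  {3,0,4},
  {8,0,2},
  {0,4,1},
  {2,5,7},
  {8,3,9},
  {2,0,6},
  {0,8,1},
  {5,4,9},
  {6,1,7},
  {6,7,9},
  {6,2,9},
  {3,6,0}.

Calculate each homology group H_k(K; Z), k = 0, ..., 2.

H_0 = Z,  H_1 = Z ⊕ Z/2,  H_2 = 0.

Take the total order 0 < 1 < 2 < 3 < 4 < 5 < 6 < 7 < 8 < 9 on the vertex set. Then K (dimension 2) consists of the simplices:

  0-simplices (10): [0], [1], [2], [3], [4], [5], [6], [7], [8], [9]
  1-simplices (30): (30 of them)
  2-simplices (20): (20 of them)

giving chain groups C_0 ≅ Z^10, C_1 ≅ Z^30, C_2 ≅ Z^20.

Boundary ∂_1: C_1 → C_0 sends each edge [p,q] (with p < q) to q − p.
The resulting 10×30 matrix has rank 9, and its Smith normal form has invariant factors (1,1,1,1,1,1,1,1,1).

∂_2: C_2 → C_1 sends each 2-simplex [p,q,r] to [q,r] − [p,r] + [p,q]. For instance
  ∂[2,6,9] = [6,9] − [2,9] + [2,6],
  ∂[0,3,6] = [3,6] − [0,6] + [0,3].
As a 30×20 matrix over Z this has rank 20, with invariant factors (1,1,1,1,1,1,1,1,1,1,1,1,1,1,1,1,1,1,1,2).

Reading off H_k = ker ∂_k / im ∂_{k+1}:

  H_0: rank C_0 − rank ∂_1 = 10 − 9 = 1, and the invariant factors of ∂_1 are all 1, so H_0 = Z.
  H_1: rank ker ∂_1 − rank ∂_2 = (30 − 9) − 20 = 1, and ∂_2 has invariant factor 2 > 1, so H_1 = Z ⊕ Z/2.
  H_2: rank ker ∂_2 − rank ∂_3 = (20 − 20) − 0 = 0, and there is no ∂_3, so H_2 = 0.

As a check, the Euler characteristic is 10 − 30 + 20 = 0, which agrees with 1 − 1 + 0 = 0.
(K is a triangulation of the Klein bottle.)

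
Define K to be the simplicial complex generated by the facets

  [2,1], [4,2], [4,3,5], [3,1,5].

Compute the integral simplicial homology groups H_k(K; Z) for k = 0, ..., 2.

Fix the vertex order 1 < 2 < 3 < 4 < 5 and write every simplex with vertices in increasing order. Then dim K = 2 and the simplices of K are:

  0-simplices (5): [1], [2], [3], [4], [5]
  1-simplices (7): [1,2], [1,3], [1,5], [2,4], [3,4], [3,5], [4,5]
  2-simplices (2): [1,3,5], [3,4,5]

giving chain groups C_0 ≅ Z^5, C_1 ≅ Z^7, C_2 ≅ Z^2.

Boundary ∂_1: C_1 → C_0 is given by ∂[p,q] = [q] − [p]. For instance
  ∂[3,4] = [4] − [3].
As a 5×7 matrix over Z this has rank 4, with invariant factors (1,1,1,1).

The boundary map ∂_2: C_2 → C_1 maps a triangle to the signed sum of its edges. For instance
  ∂[3,4,5] = [4,5] − [3,5] + [3,4],
  ∂[1,3,5] = [3,5] − [1,5] + [1,3].
The resulting 7×2 matrix has rank 2, and its Smith normal form has invariant factors (1,1).

Computing H_k = (kernel of ∂_k) / (image of ∂_{k+1}):

  H_0: rank C_0 − rank ∂_1 = 5 − 4 = 1, and the invariant factors of ∂_1 are all 1, so H_0 = Z.
  H_1: rank ker ∂_1 − rank ∂_2 = (7 − 4) − 2 = 1, and the invariant factors of ∂_2 are all 1, so H_1 = Z.
  H_2: rank ker ∂_2 − rank ∂_3 = (2 − 2) − 0 = 0, and there is no ∂_3, so H_2 = 0.

As a check, the Euler characteristic is 5 − 7 + 2 = 0, which agrees with 1 − 1 + 0 = 0.

H_0 ≅ Z,  H_1 ≅ Z,  H_2 = 0.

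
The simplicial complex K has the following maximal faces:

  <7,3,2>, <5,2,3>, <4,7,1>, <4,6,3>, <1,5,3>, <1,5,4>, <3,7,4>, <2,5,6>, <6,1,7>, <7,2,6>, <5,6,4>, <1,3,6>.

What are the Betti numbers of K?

We work with the vertex ordering 1 < 2 < 3 < 4 < 5 < 6 < 7. The simplices of K, each written with vertices in increasing order, are:

  0-simplices (7): [1], [2], [3], [4], [5], [6], [7]
  1-simplices (18): [1,3], [1,4], [1,5], [1,6], [1,7], [2,3], [2,5], [2,6], [2,7], [3,4], [3,5], [3,6], [3,7], [4,5], [4,6], [4,7], [5,6], [6,7]
  2-simplices (12): [1,3,5], [1,3,6], [1,4,5], [1,4,7], [1,6,7], [2,3,5], [2,3,7], [2,5,6], [2,6,7], [3,4,6], [3,4,7], [4,5,6]

Hence C_0 ≅ Z^7, C_1 ≅ Z^18, C_2 ≅ Z^12.

Boundary ∂_1: C_1 → C_0 is given by ∂[p,q] = [q] − [p]. For instance
  ∂[3,4] = [4] − [3].
This gives a 7×18 integer matrix of rank 6; reducing to Smith normal form yields diagonal entries (1,1,1,1,1,1).

∂_2: C_2 → C_1 sends each 2-simplex [p,q,r] to [q,r] − [p,r] + [p,q]. For instance
  ∂[1,3,6] = [3,6] − [1,6] + [1,3],
  ∂[3,4,6] = [4,6] − [3,6] + [3,4].
The 18×12 boundary matrix has rank 12 and Smith normal form diag(1,1,1,1,1,1,1,1,1,1,1,2).

Reading off H_k = ker ∂_k / im ∂_{k+1}:

  H_0: rank C_0 − rank ∂_1 = 7 − 6 = 1, and the invariant factors of ∂_1 are all 1, so H_0 = Z.
  H_1: rank ker ∂_1 − rank ∂_2 = (18 − 6) − 12 = 0, and ∂_2 has invariant factor 2 > 1, so H_1 = Z/2.
  H_2: rank ker ∂_2 − rank ∂_3 = (12 − 12) − 0 = 0, and there is no ∂_3, so H_2 = 0.

Hence the Betti numbers are b_0 = 1, b_1 = 0, b_2 = 0.

b_0 = 1, b_1 = 0, b_2 = 0.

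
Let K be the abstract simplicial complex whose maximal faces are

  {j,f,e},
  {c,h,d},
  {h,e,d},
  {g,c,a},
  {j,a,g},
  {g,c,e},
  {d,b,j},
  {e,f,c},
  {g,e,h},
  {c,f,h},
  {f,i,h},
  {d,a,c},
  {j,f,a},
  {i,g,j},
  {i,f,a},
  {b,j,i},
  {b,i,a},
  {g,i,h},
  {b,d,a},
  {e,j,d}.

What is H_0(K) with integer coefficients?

Order the vertices as a < b < c < d < e < f < g < h < i < j. Listing each simplex with vertices in this order, K has dimension 2 with simplices:

  0-simplices (10): a, b, c, d, e, f, g, h, i, j
  1-simplices (30): ab, ac, ad, af, ag, ai, aj, bd, bi, bj, cd, ce, cf, cg, ch, de, dh, dj, ef, eg, eh, ej, fh, fi, fj, gh, gi, gj, hi, ij
  2-simplices (20): abd, abi, acd, acg, afi, afj, agj, bdj, bij, cdh, cef, ceg, cfh, deh, dej, efj, egh, fhi, ghi, gij

giving chain groups C_0 ≅ Z^10, C_1 ≅ Z^30, C_2 ≅ Z^20.

Boundary ∂_1: C_1 → C_0 is given by ∂[p,q] = [q] − [p]. For instance
  ∂bi = i − b.
As a 10×30 matrix over Z this has rank 9, with invariant factors (1,1,1,1,1,1,1,1,1).

∂_2: C_2 → C_1 maps a triangle to the signed sum of its edges. For instance
  ∂efj = fj − ej + ef,
  ∂afi = fi − ai + af.
This gives a 30×20 integer matrix of rank 20; reducing to Smith normal form yields diagonal entries (1,1,1,1,1,1,1,1,1,1,1,1,1,1,1,1,1,1,1,2).

From H_k ≅ ker(∂_k) / im(∂_{k+1}) we obtain:

  H_0: rank C_0 − rank ∂_1 = 10 − 9 = 1, and the invariant factors of ∂_1 are all 1, so H_0 ≅ Z.

(K is a triangulation of the Klein bottle.)

H_0 = Z.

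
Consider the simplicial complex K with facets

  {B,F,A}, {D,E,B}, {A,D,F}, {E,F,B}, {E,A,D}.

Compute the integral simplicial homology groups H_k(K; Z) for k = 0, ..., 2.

H_0 ≅ Z,  H_1 ≅ Z,  H_2 = 0.

Take the total order A < B < D < E < F on the vertex set. Then K (dimension 2) consists of the simplices:

  0-simplices (5): A, B, D, E, F
  1-simplices (10): AB, AD, AE, AF, BD, BE, BF, DE, DF, EF
  2-simplices (5): ABF, ADE, ADF, BDE, BEF

so the chain groups are C_0 ≅ Z^5, C_1 ≅ Z^10, C_2 ≅ Z^5.

Boundary ∂_1: C_1 → C_0 maps an edge to its endpoints' difference, ∂[p,q] = q − p.
The resulting 5×10 matrix has rank 4, and its Smith normal form has invariant factors (1,1,1,1).

Boundary ∂_2: C_2 → C_1 maps a triangle to the signed sum of its edges. For instance
  ∂ADF = DF − AF + AD,
  ∂BDE = DE − BE + BD.
The resulting 10×5 matrix has rank 5, and its Smith normal form has invariant factors (1,1,1,1,1).

Now H_k = ker ∂_k / im ∂_{k+1}, so:

  H_0: rank C_0 − rank ∂_1 = 5 − 4 = 1, and the invariant factors of ∂_1 are all 1, so H_0 = Z.
  H_1: rank ker ∂_1 − rank ∂_2 = (10 − 4) − 5 = 1, and the invariant factors of ∂_2 are all 1, so H_1 = Z.
  H_2: rank ker ∂_2 − rank ∂_3 = (5 − 5) − 0 = 0, and there is no ∂_3, so H_2 = 0.

(K is a triangulation of the Möbius band.)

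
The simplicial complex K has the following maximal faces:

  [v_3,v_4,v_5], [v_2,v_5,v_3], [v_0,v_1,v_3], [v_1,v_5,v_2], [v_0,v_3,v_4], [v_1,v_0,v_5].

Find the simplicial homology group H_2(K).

K has 6 vertices, 12 edges, 6 triangles.
rank ∂_2 = 6, rank ∂_3 = 0 ⇒ b_2 = 6 − 6 − 0 = 0. So H_2 = 0.

H_2 ≅ 0.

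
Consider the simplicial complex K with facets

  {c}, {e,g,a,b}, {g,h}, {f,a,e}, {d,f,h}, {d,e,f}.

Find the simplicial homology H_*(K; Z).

H_0 ≅ Z^2,  H_1 ≅ Z,  H_2 = 0,  H_3 = 0.

We work with the vertex ordering a < b < c < d < e < f < g < h. The simplices of K, each written with vertices in increasing order, are:

  0-simplices (8): a, b, c, d, e, f, g, h
  1-simplices (13): ab, ae, af, ag, be, bg, de, df, dh, ef, eg, fh, gh
  2-simplices (7): abe, abg, aef, aeg, beg, def, dfh
  3-simplices (1): abeg

Hence C_0 ≅ Z^8, C_1 ≅ Z^13, C_2 ≅ Z^7, C_3 ≅ Z^1.

The boundary map ∂_1: C_1 → C_0 is given by ∂[p,q] = [q] − [p]. For instance
  ∂fh = h − f.
As a 8×13 matrix over Z this has rank 6, with invariant factors (1,1,1,1,1,1).

∂_2: C_2 → C_1 acts by ∂[p,q,r] = [q,r] − [p,r] + [p,q]. For instance
  ∂def = ef − df + de,
  ∂dfh = fh − dh + df.
This gives a 13×7 integer matrix of rank 6; reducing to Smith normal form yields diagonal entries (1,1,1,1,1,1).

∂_3: C_3 → C_2 sends each 3-simplex σ to the alternating sum Σ_i (−1)^i (σ with its i-th vertex removed). For instance
  ∂abeg = beg − aeg + abg − abe.
The 7×1 boundary matrix has rank 1 and Smith normal form diag(1).

Reading off H_k = ker ∂_k / im ∂_{k+1}:

  H_0: rank C_0 − rank ∂_1 = 8 − 6 = 2, and the invariant factors of ∂_1 are all 1, so H_0 ≅ Z^2.
  H_1: rank ker ∂_1 − rank ∂_2 = (13 − 6) − 6 = 1, and the invariant factors of ∂_2 are all 1, so H_1 ≅ Z.
  H_2: rank ker ∂_2 − rank ∂_3 = (7 − 6) − 1 = 0, and the invariant factors of ∂_3 are all 1, so H_2 ≅ 0.
  H_3: rank ker ∂_3 − rank ∂_4 = (1 − 1) − 0 = 0, and there is no ∂_4, so H_3 ≅ 0.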